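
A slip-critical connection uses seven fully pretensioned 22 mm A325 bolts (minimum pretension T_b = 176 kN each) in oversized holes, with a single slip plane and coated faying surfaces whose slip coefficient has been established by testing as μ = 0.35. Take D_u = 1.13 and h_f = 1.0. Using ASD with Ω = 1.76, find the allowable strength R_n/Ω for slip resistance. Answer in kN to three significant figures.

R_n = μ · D_u · h_f · T_b · n_s · n_b = 0.35 × 1.13 × 1.0 × 176 × 1 × 7 = 487.3 kN.
Allowable strength R_n/Ω = 487.3 / 1.76 = 277 kN.

277 kN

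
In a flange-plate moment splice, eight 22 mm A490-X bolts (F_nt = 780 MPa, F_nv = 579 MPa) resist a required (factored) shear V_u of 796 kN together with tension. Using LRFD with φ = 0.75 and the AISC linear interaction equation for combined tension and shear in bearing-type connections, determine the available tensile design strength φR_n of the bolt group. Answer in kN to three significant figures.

A_b = π·22²/4 = 380.1 mm²; f_rv = 796 × 1000 / (8 × 380.1) = 261.8 MPa.
F'_nt = 1.3 F_nt − (F_nt / φF_nv) f_rv = 1.3·780 − (780/(0.75·579))·261.8 = 543.8 MPa, capped at F_nt → F'_nt = 543.8 MPa.
R_n = F'_nt · A_b · n = 543.8 × 380.1 × 8 / 1000 = 1654 kN.
Design strength φR_n = 0.75 × 1654 = 1240 kN.

1240 kN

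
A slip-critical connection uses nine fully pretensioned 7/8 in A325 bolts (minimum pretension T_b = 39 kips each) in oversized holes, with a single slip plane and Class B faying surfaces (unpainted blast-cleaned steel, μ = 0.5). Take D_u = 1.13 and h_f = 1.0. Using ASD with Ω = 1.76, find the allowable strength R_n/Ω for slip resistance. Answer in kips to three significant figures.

113 kips

R_n = μ · D_u · h_f · T_b · n_s · n_b = 0.5 × 1.13 × 1.0 × 39 × 1 × 9 = 198.3 kips.
Allowable strength R_n/Ω = 198.3 / 1.76 = 113 kips.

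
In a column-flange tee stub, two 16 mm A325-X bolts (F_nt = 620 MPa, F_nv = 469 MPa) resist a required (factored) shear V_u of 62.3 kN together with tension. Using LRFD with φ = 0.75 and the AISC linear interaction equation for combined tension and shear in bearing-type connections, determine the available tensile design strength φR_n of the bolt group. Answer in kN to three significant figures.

161 kN

A_b = π·16²/4 = 201.1 mm²; f_rv = 62.3 × 1000 / (2 × 201.1) = 154.9 MPa.
F'_nt = 1.3 F_nt − (F_nt / φF_nv) f_rv = 1.3·620 − (620/(0.75·469))·154.9 = 532.9 MPa, capped at F_nt → F'_nt = 532.9 MPa.
R_n = F'_nt · A_b · n = 532.9 × 201.1 × 2 / 1000 = 214.3 kN.
Design strength φR_n = 0.75 × 214.3 = 161 kN.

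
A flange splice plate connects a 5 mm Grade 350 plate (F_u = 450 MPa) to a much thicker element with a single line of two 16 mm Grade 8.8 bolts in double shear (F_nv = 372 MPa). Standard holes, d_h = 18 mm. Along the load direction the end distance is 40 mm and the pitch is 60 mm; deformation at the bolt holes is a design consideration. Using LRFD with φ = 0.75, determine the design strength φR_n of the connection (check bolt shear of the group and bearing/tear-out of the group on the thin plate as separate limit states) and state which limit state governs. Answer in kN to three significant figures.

128 kN (bearing governs)

Bolt shear: A_b = π·16²/4 = 201.1 mm²; R_n = 372 × 201.1 × 2 × 2 / 1000 = 299.2 kN → 0.75 × 299.2 = 224 kN.
Bearing (1.2 l_c t F_u ≤ 2.4 d t F_u): upper limit = 2.4·16·5·450 / 1000 = 86.4 kN.
  Edge l_c = 40 − 18/2 = 31 → r_n = 83.7 kN; interior l_c = 60 − 18 = 42 → r_n = 86.4 kN.
  R_n,bearing = 1·83.7 + 1·86.4 = 170.1 kN → 0.75 × 170.1 = 128 kN.
Bearing governs: 128 kN.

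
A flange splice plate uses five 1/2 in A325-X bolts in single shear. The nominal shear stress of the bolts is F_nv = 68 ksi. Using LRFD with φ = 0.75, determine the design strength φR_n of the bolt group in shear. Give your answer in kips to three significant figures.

50.1 kips

A_b = π × 0.5² / 4 = 0.1963 in².
R_n = F_nv · A_b · n · n_s = 68 × 0.1963 × 5 × 1 = 66.76 kips.
Design strength φR_n = 0.75 × 66.76 = 50.1 kips.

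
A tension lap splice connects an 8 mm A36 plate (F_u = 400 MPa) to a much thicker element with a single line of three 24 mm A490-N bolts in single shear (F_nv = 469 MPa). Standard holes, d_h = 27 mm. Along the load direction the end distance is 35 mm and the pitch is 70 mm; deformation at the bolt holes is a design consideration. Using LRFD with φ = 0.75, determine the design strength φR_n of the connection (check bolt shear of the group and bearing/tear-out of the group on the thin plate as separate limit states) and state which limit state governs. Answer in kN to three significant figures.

310 kN (bearing governs)

Bolt shear: A_b = π·24²/4 = 452.4 mm²; R_n = 469 × 452.4 × 3 × 1 / 1000 = 636.5 kN → 0.75 × 636.5 = 477 kN.
Bearing (1.2 l_c t F_u ≤ 2.4 d t F_u): upper limit = 2.4·24·8·400 / 1000 = 184.3 kN.
  Edge l_c = 35 − 27/2 = 21.5 → r_n = 82.56 kN; interior l_c = 70 − 27 = 43 → r_n = 165.1 kN.
  R_n,bearing = 1·82.56 + 2·165.1 = 412.8 kN → 0.75 × 412.8 = 310 kN.
Bearing governs: 310 kN.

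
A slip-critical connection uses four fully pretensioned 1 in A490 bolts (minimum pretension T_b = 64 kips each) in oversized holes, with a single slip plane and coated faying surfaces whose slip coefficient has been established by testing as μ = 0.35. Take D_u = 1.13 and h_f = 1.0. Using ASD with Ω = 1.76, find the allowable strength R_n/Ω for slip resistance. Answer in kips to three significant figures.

R_n = μ · D_u · h_f · T_b · n_s · n_b = 0.35 × 1.13 × 1.0 × 64 × 1 × 4 = 101.2 kips.
Allowable strength R_n/Ω = 101.2 / 1.76 = 57.5 kips.

57.5 kips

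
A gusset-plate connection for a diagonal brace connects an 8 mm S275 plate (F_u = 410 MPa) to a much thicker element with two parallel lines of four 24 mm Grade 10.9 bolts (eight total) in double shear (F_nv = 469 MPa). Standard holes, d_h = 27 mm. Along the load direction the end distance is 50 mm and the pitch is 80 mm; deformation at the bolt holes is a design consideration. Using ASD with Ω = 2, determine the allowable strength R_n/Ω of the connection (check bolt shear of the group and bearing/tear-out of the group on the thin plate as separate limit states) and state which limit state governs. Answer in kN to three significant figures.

Bolt shear: A_b = π·24²/4 = 452.4 mm²; R_n = 469 × 452.4 × 8 × 2 / 1000 = 3395 kN → 3395 / 2 = 1700 kN.
Bearing (1.2 l_c t F_u ≤ 2.4 d t F_u): upper limit = 2.4·24·8·410 / 1000 = 188.9 kN.
  Edge l_c = 50 − 27/2 = 36.5 → r_n = 143.7 kN; interior l_c = 80 − 27 = 53 → r_n = 188.9 kN.
  R_n,bearing = 2·143.7 + 6·188.9 = 1421 kN → 1421 / 2 = 710 kN.
Bearing governs: 710 kN.

710 kN (bearing governs)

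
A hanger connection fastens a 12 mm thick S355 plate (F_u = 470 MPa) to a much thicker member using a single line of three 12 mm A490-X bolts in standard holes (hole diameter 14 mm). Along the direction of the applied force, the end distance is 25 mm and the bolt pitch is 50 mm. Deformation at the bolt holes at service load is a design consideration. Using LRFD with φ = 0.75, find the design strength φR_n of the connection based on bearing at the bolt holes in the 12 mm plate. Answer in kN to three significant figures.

335 kN

Per bolt r_n = 1.2 l_c t F_u ≤ 2.4 d t F_u; upper limit = 2.4 × 12 × 12 × 470 / 1000 = 162.4 kN.
Edge bolt: l_c = 25 − 14/2 = 18 mm → 1.2 × 18 × 12 × 470 / 1000 = 121.8 → r_n = 121.8 kN.
Interior bolts: l_c = 50 − 14 = 36 mm → 1.2 × 36 × 12 × 470 / 1000 = 243.6 → r_n = 162.4 kN.
R_n = 1 × 121.8 + 2 × 162.4 = 446.7 kN.
Design strength φR_n = 0.75 × 446.7 = 335 kN.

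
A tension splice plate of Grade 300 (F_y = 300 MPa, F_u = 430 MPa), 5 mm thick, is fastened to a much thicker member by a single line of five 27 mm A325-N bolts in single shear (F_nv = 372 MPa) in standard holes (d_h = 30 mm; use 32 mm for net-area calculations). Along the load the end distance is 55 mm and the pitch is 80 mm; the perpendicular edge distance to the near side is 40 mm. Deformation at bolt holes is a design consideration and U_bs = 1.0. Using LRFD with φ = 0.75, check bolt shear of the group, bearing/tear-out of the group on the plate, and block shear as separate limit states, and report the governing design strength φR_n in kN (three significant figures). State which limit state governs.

Bolt shear: A_b = π·27²/4 = 572.6 mm²; R_n = 372 × 572.6 × 5 × 1 / 1000 = 1065 kN → 0.75 × 1065 = 799 kN.
Bearing: edge l_c = 40, r_n = 103.2 kN; interior l_c = 50, r_n = 129 kN; R_n = 103.2 + 4·129 = 619.2 kN → 464 kN.
Block shear: A_gv = 1875, A_nv = 1155, A_nt = 120 mm²; R_n = min(0.6F_uA_nv, 0.6F_yA_gv) + U_bs·F_u·A_nt = 349.6 kN → 262 kN.
Block shear governs: 262 kN.

262 kN (block shear governs)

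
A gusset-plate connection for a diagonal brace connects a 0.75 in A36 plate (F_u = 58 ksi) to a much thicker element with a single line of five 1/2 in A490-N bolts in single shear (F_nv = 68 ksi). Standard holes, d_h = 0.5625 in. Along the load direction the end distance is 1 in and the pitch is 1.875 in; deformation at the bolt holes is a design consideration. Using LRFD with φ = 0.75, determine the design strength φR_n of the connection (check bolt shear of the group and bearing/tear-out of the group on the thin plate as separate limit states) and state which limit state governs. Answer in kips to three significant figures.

50.1 kips (bolt shear governs)

Bolt shear: A_b = π·0.5²/4 = 0.1963 in²; R_n = 68 × 0.1963 × 5 × 1 = 66.76 kips → 0.75 × 66.76 = 50.1 kips.
Bearing (1.2 l_c t F_u ≤ 2.4 d t F_u): upper limit = 2.4·0.5·0.75·58 = 52.2 kips.
  Edge l_c = 1 − 0.5625/2 = 0.7188 → r_n = 37.52 kips; interior l_c = 1.875 − 0.5625 = 1.312 → r_n = 52.2 kips.
  R_n,bearing = 1·37.52 + 4·52.2 = 246.3 kips → 0.75 × 246.3 = 185 kips.
Bolt shear governs: 50.1 kips.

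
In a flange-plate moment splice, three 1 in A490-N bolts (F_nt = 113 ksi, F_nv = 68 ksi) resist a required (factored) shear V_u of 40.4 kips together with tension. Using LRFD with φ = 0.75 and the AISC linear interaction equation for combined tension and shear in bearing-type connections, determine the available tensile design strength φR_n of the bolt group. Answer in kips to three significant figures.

192 kips

A_b = π·1²/4 = 0.7854 in²; f_rv = 40.4 / (3 × 0.7854) = 17.15 ksi.
F'_nt = 1.3 F_nt − (F_nt / φF_nv) f_rv = 1.3·113 − (113/(0.75·68))·17.15 = 108.9 ksi, capped at F_nt → F'_nt = 108.9 ksi.
R_n = F'_nt · A_b · n = 108.9 × 0.7854 × 3 = 256.6 kips.
Design strength φR_n = 0.75 × 256.6 = 192 kips.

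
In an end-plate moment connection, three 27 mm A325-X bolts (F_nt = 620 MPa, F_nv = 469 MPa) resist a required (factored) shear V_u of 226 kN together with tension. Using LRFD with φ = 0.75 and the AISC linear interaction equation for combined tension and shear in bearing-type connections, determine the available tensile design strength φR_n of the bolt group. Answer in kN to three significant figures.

740 kN

A_b = π·27²/4 = 572.6 mm²; f_rv = 226 × 1000 / (3 × 572.6) = 131.6 MPa.
F'_nt = 1.3 F_nt − (F_nt / φF_nv) f_rv = 1.3·620 − (620/(0.75·469))·131.6 = 574.1 MPa, capped at F_nt → F'_nt = 574.1 MPa.
R_n = F'_nt · A_b · n = 574.1 × 572.6 × 3 / 1000 = 986.1 kN.
Design strength φR_n = 0.75 × 986.1 = 740 kN.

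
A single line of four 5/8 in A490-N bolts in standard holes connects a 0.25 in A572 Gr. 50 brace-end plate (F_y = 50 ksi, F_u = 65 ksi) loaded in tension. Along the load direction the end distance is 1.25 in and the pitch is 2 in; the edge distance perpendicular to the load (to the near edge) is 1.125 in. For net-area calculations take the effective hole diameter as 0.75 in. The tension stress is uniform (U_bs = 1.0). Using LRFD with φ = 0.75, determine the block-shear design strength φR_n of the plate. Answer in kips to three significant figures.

Shear plane L_v = 1.25 + 3·2 = 7.25 in; A_gv = 7.25 × 0.25 = 1.812 in².
A_nv = (7.25 − 3.5·0.75) × 0.25 = 1.156 in².
A_nt = (1.125 − 0.5·0.75) × 0.25 = 0.1875 in².
0.6 F_u A_nv = 45.09 kips; 0.6 F_y A_gv = 54.38 kips → shear rupture governs the shear term.
R_n = 45.09 + 1.0 × 65 × 0.1875 = 57.28 kips.
Design strength φR_n = 0.75 × 57.28 = 43 kips.

43 kips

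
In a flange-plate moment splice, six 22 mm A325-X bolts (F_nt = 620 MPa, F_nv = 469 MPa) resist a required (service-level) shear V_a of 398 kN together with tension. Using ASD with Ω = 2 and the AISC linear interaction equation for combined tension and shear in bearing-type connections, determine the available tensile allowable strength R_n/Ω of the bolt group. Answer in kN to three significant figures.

A_b = π·22²/4 = 380.1 mm²; f_rv = 398 × 1000 / (6 × 380.1) = 174.5 MPa.
F'_nt = 1.3 F_nt − (Ω F_nt / F_nv) f_rv = 1.3·620 − (2·620/469)·174.5 = 344.6 MPa, capped at F_nt → F'_nt = 344.6 MPa.
R_n = F'_nt · A_b · n = 344.6 × 380.1 × 6 / 1000 = 786 kN.
Allowable strength R_n/Ω = 786 / 2 = 393 kN.

393 kN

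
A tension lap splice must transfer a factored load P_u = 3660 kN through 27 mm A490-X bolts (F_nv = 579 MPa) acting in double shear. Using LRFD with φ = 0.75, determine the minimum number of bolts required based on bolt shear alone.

8 bolts

A_b = π·27²/4 = 572.6 mm².
Per-bolt design strength φR_n = 0.75 × 579 × 572.6 × 2 / 1000 = 497.3 kN.
n ≥ 3660 / 497.3 = 7.36 → use 8 bolts.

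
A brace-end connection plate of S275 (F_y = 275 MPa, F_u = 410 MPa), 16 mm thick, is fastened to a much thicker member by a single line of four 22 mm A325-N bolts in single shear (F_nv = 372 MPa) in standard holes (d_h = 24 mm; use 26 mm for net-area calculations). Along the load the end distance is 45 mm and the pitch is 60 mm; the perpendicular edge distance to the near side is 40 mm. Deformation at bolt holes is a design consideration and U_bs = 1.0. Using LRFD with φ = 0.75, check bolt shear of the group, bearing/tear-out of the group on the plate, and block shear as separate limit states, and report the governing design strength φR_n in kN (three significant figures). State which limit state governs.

Bolt shear: A_b = π·22²/4 = 380.1 mm²; R_n = 372 × 380.1 × 4 × 1 / 1000 = 565.6 kN → 0.75 × 565.6 = 424 kN.
Bearing: edge l_c = 33, r_n = 259.8 kN; interior l_c = 36, r_n = 283.4 kN; R_n = 259.8 + 3·283.4 = 1110 kN → 832 kN.
Block shear: A_gv = 3600, A_nv = 2144, A_nt = 432 mm²; R_n = min(0.6F_uA_nv, 0.6F_yA_gv) + U_bs·F_u·A_nt = 704.5 kN → 528 kN.
Bolt shear governs: 424 kN.

424 kN (bolt shear governs)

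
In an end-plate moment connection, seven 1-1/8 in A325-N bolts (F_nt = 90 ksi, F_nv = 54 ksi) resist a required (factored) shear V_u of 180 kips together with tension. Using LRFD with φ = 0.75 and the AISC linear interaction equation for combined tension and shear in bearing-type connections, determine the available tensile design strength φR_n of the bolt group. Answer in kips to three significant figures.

311 kips

A_b = π·1.125²/4 = 0.994 in²; f_rv = 180 / (7 × 0.994) = 25.87 ksi.
F'_nt = 1.3 F_nt − (F_nt / φF_nv) f_rv = 1.3·90 − (90/(0.75·54))·25.87 = 59.51 ksi, capped at F_nt → F'_nt = 59.51 ksi.
R_n = F'_nt · A_b · n = 59.51 × 0.994 × 7 = 414.1 kips.
Design strength φR_n = 0.75 × 414.1 = 311 kips.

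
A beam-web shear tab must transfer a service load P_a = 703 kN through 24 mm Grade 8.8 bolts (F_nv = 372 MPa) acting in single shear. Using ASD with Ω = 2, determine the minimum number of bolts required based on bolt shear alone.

A_b = π·24²/4 = 452.4 mm².
Per-bolt allowable strength R_n/Ω = 372 × 452.4 × 1 / 1000 / 2 = 84.14 kN.
n ≥ 703 / 84.14 = 8.355 → use 9 bolts.

9 bolts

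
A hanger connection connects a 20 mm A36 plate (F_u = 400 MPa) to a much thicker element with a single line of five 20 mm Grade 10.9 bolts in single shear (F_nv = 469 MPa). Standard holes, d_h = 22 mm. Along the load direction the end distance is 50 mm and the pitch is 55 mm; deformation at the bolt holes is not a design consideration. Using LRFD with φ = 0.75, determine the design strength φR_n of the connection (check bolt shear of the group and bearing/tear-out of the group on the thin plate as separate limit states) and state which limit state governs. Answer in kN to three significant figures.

553 kN (bolt shear governs)

Bolt shear: A_b = π·20²/4 = 314.2 mm²; R_n = 469 × 314.2 × 5 × 1 / 1000 = 736.7 kN → 0.75 × 736.7 = 553 kN.
Bearing (1.5 l_c t F_u ≤ 3.0 d t F_u): upper limit = 3.0·20·20·400 / 1000 = 480 kN.
  Edge l_c = 50 − 22/2 = 39 → r_n = 468 kN; interior l_c = 55 − 22 = 33 → r_n = 396 kN.
  R_n,bearing = 1·468 + 4·396 = 2052 kN → 0.75 × 2052 = 1540 kN.
Bolt shear governs: 553 kN.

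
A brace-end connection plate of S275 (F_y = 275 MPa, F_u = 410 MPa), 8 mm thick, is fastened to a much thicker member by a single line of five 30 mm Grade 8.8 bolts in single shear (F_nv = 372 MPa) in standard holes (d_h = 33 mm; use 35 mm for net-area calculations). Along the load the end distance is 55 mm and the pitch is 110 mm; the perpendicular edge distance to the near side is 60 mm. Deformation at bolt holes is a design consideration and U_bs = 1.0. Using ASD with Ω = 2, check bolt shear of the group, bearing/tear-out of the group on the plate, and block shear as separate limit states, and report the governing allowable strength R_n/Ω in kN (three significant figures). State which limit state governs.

Bolt shear: A_b = π·30²/4 = 706.9 mm²; R_n = 372 × 706.9 × 5 × 1 / 1000 = 1315 kN → 1315 / 2 = 657 kN.
Bearing: edge l_c = 38.5, r_n = 151.5 kN; interior l_c = 77, r_n = 236.2 kN; R_n = 151.5 + 4·236.2 = 1096 kN → 548 kN.
Block shear: A_gv = 3960, A_nv = 2700, A_nt = 340 mm²; R_n = min(0.6F_uA_nv, 0.6F_yA_gv) + U_bs·F_u·A_nt = 792.8 kN → 396 kN.
Block shear governs: 396 kN.

396 kN (block shear governs)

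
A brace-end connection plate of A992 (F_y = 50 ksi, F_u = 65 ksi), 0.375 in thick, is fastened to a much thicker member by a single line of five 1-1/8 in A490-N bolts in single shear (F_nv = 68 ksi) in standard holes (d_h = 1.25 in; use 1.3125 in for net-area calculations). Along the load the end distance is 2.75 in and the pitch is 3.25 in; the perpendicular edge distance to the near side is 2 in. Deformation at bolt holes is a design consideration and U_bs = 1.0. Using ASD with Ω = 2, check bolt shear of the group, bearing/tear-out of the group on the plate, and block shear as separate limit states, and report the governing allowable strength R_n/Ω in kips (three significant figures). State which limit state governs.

Bolt shear: A_b = π·1.125²/4 = 0.994 in²; R_n = 68 × 0.994 × 5 × 1 = 338 kips → 338 / 2 = 169 kips.
Bearing: edge l_c = 2.125, r_n = 62.16 kips; interior l_c = 2, r_n = 58.5 kips; R_n = 62.16 + 4·58.5 = 296.2 kips → 148 kips.
Block shear: A_gv = 5.906, A_nv = 3.691, A_nt = 0.5039 in²; R_n = min(0.6F_uA_nv, 0.6F_yA_gv) + U_bs·F_u·A_nt = 176.7 kips → 88.4 kips.
Block shear governs: 88.4 kips.

88.4 kips (block shear governs)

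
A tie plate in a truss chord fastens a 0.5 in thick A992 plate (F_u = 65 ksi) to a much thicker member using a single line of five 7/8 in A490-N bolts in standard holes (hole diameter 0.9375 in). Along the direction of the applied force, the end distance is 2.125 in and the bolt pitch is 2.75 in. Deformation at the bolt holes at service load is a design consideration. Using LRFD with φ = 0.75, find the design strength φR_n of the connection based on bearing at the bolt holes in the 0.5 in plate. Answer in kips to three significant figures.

Per bolt r_n = 1.2 l_c t F_u ≤ 2.4 d t F_u; upper limit = 2.4 × 0.875 × 0.5 × 65 = 68.25 kips.
Edge bolt: l_c = 2.125 − 0.9375/2 = 1.656 in → 1.2 × 1.656 × 0.5 × 65 = 64.59 → r_n = 64.59 kips.
Interior bolts: l_c = 2.75 − 0.9375 = 1.812 in → 1.2 × 1.812 × 0.5 × 65 = 70.69 → r_n = 68.25 kips.
R_n = 1 × 64.59 + 4 × 68.25 = 337.6 kips.
Design strength φR_n = 0.75 × 337.6 = 253 kips.

253 kips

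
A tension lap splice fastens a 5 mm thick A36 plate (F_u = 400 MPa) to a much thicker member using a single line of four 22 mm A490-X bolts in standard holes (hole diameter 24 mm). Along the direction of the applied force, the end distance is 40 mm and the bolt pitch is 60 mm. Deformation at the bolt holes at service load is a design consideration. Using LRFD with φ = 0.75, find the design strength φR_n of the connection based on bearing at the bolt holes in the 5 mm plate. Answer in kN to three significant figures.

245 kN

Per bolt r_n = 1.2 l_c t F_u ≤ 2.4 d t F_u; upper limit = 2.4 × 22 × 5 × 400 / 1000 = 105.6 kN.
Edge bolt: l_c = 40 − 24/2 = 28 mm → 1.2 × 28 × 5 × 400 / 1000 = 67.2 → r_n = 67.2 kN.
Interior bolts: l_c = 60 − 24 = 36 mm → 1.2 × 36 × 5 × 400 / 1000 = 86.4 → r_n = 86.4 kN.
R_n = 1 × 67.2 + 3 × 86.4 = 326.4 kN.
Design strength φR_n = 0.75 × 326.4 = 245 kN.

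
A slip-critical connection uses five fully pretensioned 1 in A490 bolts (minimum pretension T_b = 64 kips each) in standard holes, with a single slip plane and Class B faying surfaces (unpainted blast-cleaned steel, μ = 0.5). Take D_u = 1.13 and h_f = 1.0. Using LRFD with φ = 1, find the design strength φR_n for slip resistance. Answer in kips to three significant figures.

R_n = μ · D_u · h_f · T_b · n_s · n_b = 0.5 × 1.13 × 1.0 × 64 × 1 × 5 = 180.8 kips.
Design strength φR_n = 1 × 180.8 = 181 kips.

181 kips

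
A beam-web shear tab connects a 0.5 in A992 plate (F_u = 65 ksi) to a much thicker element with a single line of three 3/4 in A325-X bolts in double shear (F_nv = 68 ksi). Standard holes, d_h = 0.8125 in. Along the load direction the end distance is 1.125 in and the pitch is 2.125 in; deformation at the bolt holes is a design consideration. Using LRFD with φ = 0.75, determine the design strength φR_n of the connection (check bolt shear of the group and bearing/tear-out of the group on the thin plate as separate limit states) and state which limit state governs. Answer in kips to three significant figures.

Bolt shear: A_b = π·0.75²/4 = 0.4418 in²; R_n = 68 × 0.4418 × 3 × 2 = 180.2 kips → 0.75 × 180.2 = 135 kips.
Bearing (1.2 l_c t F_u ≤ 2.4 d t F_u): upper limit = 2.4·0.75·0.5·65 = 58.5 kips.
  Edge l_c = 1.125 − 0.8125/2 = 0.7188 → r_n = 28.03 kips; interior l_c = 2.125 − 0.8125 = 1.312 → r_n = 51.19 kips.
  R_n,bearing = 1·28.03 + 2·51.19 = 130.4 kips → 0.75 × 130.4 = 97.8 kips.
Bearing governs: 97.8 kips.

97.8 kips (bearing governs)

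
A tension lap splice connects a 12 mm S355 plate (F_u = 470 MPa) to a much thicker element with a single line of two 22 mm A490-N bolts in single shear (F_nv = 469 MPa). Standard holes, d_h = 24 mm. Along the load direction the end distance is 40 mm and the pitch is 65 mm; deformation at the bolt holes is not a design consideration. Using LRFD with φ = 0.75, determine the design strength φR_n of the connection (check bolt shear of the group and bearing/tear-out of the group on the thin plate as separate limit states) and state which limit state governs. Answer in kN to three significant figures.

267 kN (bolt shear governs)

Bolt shear: A_b = π·22²/4 = 380.1 mm²; R_n = 469 × 380.1 × 2 × 1 / 1000 = 356.6 kN → 0.75 × 356.6 = 267 kN.
Bearing (1.5 l_c t F_u ≤ 3.0 d t F_u): upper limit = 3.0·22·12·470 / 1000 = 372.2 kN.
  Edge l_c = 40 − 24/2 = 28 → r_n = 236.9 kN; interior l_c = 65 − 24 = 41 → r_n = 346.9 kN.
  R_n,bearing = 1·236.9 + 1·346.9 = 583.7 kN → 0.75 × 583.7 = 438 kN.
Bolt shear governs: 267 kN.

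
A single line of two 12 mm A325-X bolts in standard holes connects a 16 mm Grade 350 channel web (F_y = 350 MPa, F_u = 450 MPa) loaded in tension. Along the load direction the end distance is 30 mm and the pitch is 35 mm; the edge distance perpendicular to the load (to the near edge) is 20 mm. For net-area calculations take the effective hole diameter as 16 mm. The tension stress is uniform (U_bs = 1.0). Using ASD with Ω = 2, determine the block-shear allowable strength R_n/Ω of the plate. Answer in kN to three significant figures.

132 kN

Shear plane L_v = 30 + 1·35 = 65 mm; A_gv = 65 × 16 = 1040 mm².
A_nv = (65 − 1.5·16) × 16 = 656 mm².
A_nt = (20 − 0.5·16) × 16 = 192 mm².
0.6 F_u A_nv = 177.1 kN; 0.6 F_y A_gv = 218.4 kN → shear rupture governs the shear term.
R_n = 177.1 + 1.0 × 450 × 192 / 1000 = 263.5 kN.
Allowable strength R_n/Ω = 263.5 / 2 = 132 kN.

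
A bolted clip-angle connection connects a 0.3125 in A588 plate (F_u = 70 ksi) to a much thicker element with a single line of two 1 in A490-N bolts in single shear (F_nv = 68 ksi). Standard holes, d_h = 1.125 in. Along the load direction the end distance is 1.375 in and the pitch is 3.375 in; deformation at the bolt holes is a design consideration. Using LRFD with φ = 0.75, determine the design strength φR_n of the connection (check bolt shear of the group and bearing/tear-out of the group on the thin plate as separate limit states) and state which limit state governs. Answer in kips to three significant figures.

Bolt shear: A_b = π·1²/4 = 0.7854 in²; R_n = 68 × 0.7854 × 2 × 1 = 106.8 kips → 0.75 × 106.8 = 80.1 kips.
Bearing (1.2 l_c t F_u ≤ 2.4 d t F_u): upper limit = 2.4·1·0.3125·70 = 52.5 kips.
  Edge l_c = 1.375 − 1.125/2 = 0.8125 → r_n = 21.33 kips; interior l_c = 3.375 − 1.125 = 2.25 → r_n = 52.5 kips.
  R_n,bearing = 1·21.33 + 1·52.5 = 73.83 kips → 0.75 × 73.83 = 55.4 kips.
Bearing governs: 55.4 kips.

55.4 kips (bearing governs)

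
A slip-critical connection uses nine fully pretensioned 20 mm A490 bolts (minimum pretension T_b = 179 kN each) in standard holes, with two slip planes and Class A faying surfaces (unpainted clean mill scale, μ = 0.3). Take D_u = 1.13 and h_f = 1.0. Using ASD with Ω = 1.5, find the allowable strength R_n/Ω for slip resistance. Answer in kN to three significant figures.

R_n = μ · D_u · h_f · T_b · n_s · n_b = 0.3 × 1.13 × 1.0 × 179 × 2 × 9 = 1092 kN.
Allowable strength R_n/Ω = 1092 / 1.5 = 728 kN.

728 kN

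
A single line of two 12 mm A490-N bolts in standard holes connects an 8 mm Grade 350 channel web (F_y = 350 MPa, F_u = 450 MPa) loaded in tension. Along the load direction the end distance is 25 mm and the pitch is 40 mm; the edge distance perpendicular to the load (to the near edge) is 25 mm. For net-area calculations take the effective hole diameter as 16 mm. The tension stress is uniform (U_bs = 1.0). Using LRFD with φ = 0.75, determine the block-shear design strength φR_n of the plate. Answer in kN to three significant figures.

Shear plane L_v = 25 + 1·40 = 65 mm; A_gv = 65 × 8 = 520 mm².
A_nv = (65 − 1.5·16) × 8 = 328 mm².
A_nt = (25 − 0.5·16) × 8 = 136 mm².
0.6 F_u A_nv = 88.56 kN; 0.6 F_y A_gv = 109.2 kN → shear rupture governs the shear term.
R_n = 88.56 + 1.0 × 450 × 136 / 1000 = 149.8 kN.
Design strength φR_n = 0.75 × 149.8 = 112 kN.

112 kN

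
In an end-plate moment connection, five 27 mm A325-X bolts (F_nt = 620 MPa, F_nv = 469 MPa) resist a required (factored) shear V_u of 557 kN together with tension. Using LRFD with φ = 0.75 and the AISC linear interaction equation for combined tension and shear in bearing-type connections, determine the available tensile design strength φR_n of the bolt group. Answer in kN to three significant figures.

994 kN

A_b = π·27²/4 = 572.6 mm²; f_rv = 557 × 1000 / (5 × 572.6) = 194.6 MPa.
F'_nt = 1.3 F_nt − (F_nt / φF_nv) f_rv = 1.3·620 − (620/(0.75·469))·194.6 = 463.1 MPa, capped at F_nt → F'_nt = 463.1 MPa.
R_n = F'_nt · A_b · n = 463.1 × 572.6 × 5 / 1000 = 1326 kN.
Design strength φR_n = 0.75 × 1326 = 994 kN.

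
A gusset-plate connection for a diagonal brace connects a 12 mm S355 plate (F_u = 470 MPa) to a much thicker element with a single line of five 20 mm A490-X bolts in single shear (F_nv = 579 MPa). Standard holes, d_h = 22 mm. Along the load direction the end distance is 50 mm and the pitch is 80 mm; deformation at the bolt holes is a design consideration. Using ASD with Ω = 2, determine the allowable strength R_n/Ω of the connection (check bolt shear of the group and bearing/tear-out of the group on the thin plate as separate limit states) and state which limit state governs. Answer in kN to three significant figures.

Bolt shear: A_b = π·20²/4 = 314.2 mm²; R_n = 579 × 314.2 × 5 × 1 / 1000 = 909.5 kN → 909.5 / 2 = 455 kN.
Bearing (1.2 l_c t F_u ≤ 2.4 d t F_u): upper limit = 2.4·20·12·470 / 1000 = 270.7 kN.
  Edge l_c = 50 − 22/2 = 39 → r_n = 264 kN; interior l_c = 80 − 22 = 58 → r_n = 270.7 kN.
  R_n,bearing = 1·264 + 4·270.7 = 1347 kN → 1347 / 2 = 673 kN.
Bolt shear governs: 455 kN.

455 kN (bolt shear governs)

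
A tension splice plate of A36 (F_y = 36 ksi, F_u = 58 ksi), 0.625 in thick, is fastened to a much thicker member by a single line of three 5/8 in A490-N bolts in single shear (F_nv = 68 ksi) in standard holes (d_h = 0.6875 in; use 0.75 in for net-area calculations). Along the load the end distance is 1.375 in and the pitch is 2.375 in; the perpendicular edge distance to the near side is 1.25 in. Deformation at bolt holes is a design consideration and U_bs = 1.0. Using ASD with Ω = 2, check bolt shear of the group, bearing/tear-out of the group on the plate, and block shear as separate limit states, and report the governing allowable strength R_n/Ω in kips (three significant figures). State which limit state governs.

Bolt shear: A_b = π·0.625²/4 = 0.3068 in²; R_n = 68 × 0.3068 × 3 × 1 = 62.59 kips → 62.59 / 2 = 31.3 kips.
Bearing: edge l_c = 1.031, r_n = 44.86 kips; interior l_c = 1.688, r_n = 54.38 kips; R_n = 44.86 + 2·54.38 = 153.6 kips → 76.8 kips.
Block shear: A_gv = 3.828, A_nv = 2.656, A_nt = 0.5469 in²; R_n = min(0.6F_uA_nv, 0.6F_yA_gv) + U_bs·F_u·A_nt = 114.4 kips → 57.2 kips.
Bolt shear governs: 31.3 kips.

31.3 kips (bolt shear governs)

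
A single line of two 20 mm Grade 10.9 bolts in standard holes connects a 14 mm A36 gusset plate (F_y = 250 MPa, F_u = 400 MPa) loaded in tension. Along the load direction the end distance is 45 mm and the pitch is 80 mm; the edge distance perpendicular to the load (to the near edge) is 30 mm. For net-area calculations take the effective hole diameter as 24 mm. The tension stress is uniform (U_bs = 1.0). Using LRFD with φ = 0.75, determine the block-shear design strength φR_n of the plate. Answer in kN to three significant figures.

272 kN

Shear plane L_v = 45 + 1·80 = 125 mm; A_gv = 125 × 14 = 1750 mm².
A_nv = (125 − 1.5·24) × 14 = 1246 mm².
A_nt = (30 − 0.5·24) × 14 = 252 mm².
0.6 F_u A_nv = 299 kN; 0.6 F_y A_gv = 262.5 kN → shear yielding governs the shear term.
R_n = 262.5 + 1.0 × 400 × 252 / 1000 = 363.3 kN.
Design strength φR_n = 0.75 × 363.3 = 272 kN.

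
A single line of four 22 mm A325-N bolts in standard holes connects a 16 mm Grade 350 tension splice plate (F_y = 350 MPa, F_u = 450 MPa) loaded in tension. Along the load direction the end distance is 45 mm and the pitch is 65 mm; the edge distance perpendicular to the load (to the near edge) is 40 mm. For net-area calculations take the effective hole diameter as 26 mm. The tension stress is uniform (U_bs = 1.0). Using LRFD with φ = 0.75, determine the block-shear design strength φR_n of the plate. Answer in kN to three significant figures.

629 kN

Shear plane L_v = 45 + 3·65 = 240 mm; A_gv = 240 × 16 = 3840 mm².
A_nv = (240 − 3.5·26) × 16 = 2384 mm².
A_nt = (40 − 0.5·26) × 16 = 432 mm².
0.6 F_u A_nv = 643.7 kN; 0.6 F_y A_gv = 806.4 kN → shear rupture governs the shear term.
R_n = 643.7 + 1.0 × 450 × 432 / 1000 = 838.1 kN.
Design strength φR_n = 0.75 × 838.1 = 629 kN.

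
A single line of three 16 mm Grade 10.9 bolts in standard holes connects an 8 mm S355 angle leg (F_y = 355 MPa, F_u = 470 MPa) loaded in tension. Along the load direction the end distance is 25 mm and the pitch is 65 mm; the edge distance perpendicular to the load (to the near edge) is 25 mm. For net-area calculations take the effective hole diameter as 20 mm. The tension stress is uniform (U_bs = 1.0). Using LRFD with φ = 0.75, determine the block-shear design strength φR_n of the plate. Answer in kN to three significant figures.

Shear plane L_v = 25 + 2·65 = 155 mm; A_gv = 155 × 8 = 1240 mm².
A_nv = (155 − 2.5·20) × 8 = 840 mm².
A_nt = (25 − 0.5·20) × 8 = 120 mm².
0.6 F_u A_nv = 236.9 kN; 0.6 F_y A_gv = 264.1 kN → shear rupture governs the shear term.
R_n = 236.9 + 1.0 × 470 × 120 / 1000 = 293.3 kN.
Design strength φR_n = 0.75 × 293.3 = 220 kN.

220 kN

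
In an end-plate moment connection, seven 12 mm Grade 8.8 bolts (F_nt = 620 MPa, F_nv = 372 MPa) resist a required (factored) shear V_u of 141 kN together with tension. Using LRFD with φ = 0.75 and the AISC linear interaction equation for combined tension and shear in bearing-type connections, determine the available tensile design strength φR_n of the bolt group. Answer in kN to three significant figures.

244 kN

A_b = π·12²/4 = 113.1 mm²; f_rv = 141 × 1000 / (7 × 113.1) = 178.1 MPa.
F'_nt = 1.3 F_nt − (F_nt / φF_nv) f_rv = 1.3·620 − (620/(0.75·372))·178.1 = 410.2 MPa, capped at F_nt → F'_nt = 410.2 MPa.
R_n = F'_nt · A_b · n = 410.2 × 113.1 × 7 / 1000 = 324.8 kN.
Design strength φR_n = 0.75 × 324.8 = 244 kN.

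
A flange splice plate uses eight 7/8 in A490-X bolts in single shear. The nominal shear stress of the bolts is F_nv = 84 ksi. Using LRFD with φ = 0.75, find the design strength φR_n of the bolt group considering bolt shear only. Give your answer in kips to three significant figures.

A_b = π × 0.875² / 4 = 0.6013 in².
R_n = F_nv · A_b · n · n_s = 84 × 0.6013 × 8 × 1 = 404.1 kips.
Design strength φR_n = 0.75 × 404.1 = 303 kips.

303 kips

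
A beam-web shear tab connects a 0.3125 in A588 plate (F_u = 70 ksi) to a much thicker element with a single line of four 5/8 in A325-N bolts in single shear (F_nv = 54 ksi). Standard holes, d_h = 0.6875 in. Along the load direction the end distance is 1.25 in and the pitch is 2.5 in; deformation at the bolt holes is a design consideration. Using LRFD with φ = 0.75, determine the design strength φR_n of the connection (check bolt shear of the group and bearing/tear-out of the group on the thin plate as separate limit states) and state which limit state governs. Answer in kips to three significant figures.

49.7 kips (bolt shear governs)

Bolt shear: A_b = π·0.625²/4 = 0.3068 in²; R_n = 54 × 0.3068 × 4 × 1 = 66.27 kips → 0.75 × 66.27 = 49.7 kips.
Bearing (1.2 l_c t F_u ≤ 2.4 d t F_u): upper limit = 2.4·0.625·0.3125·70 = 32.81 kips.
  Edge l_c = 1.25 − 0.6875/2 = 0.9062 → r_n = 23.79 kips; interior l_c = 2.5 − 0.6875 = 1.812 → r_n = 32.81 kips.
  R_n,bearing = 1·23.79 + 3·32.81 = 122.2 kips → 0.75 × 122.2 = 91.7 kips.
Bolt shear governs: 49.7 kips.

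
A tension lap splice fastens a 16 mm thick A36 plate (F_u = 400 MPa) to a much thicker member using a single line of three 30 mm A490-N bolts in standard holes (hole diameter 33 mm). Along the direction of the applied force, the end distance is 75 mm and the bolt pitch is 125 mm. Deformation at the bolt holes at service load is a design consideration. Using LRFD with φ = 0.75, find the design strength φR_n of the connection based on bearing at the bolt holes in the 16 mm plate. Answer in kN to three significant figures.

1030 kN

Per bolt r_n = 1.2 l_c t F_u ≤ 2.4 d t F_u; upper limit = 2.4 × 30 × 16 × 400 / 1000 = 460.8 kN.
Edge bolt: l_c = 75 − 33/2 = 58.5 mm → 1.2 × 58.5 × 16 × 400 / 1000 = 449.3 → r_n = 449.3 kN.
Interior bolts: l_c = 125 − 33 = 92 mm → 1.2 × 92 × 16 × 400 / 1000 = 706.6 → r_n = 460.8 kN.
R_n = 1 × 449.3 + 2 × 460.8 = 1371 kN.
Design strength φR_n = 0.75 × 1371 = 1030 kN.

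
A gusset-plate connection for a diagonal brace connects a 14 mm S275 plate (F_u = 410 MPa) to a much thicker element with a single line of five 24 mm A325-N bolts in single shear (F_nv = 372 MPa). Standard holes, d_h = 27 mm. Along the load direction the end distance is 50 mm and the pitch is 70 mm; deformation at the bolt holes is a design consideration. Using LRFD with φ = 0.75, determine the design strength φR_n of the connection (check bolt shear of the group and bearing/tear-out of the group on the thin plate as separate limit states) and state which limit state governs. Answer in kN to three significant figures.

631 kN (bolt shear governs)

Bolt shear: A_b = π·24²/4 = 452.4 mm²; R_n = 372 × 452.4 × 5 × 1 / 1000 = 841.4 kN → 0.75 × 841.4 = 631 kN.
Bearing (1.2 l_c t F_u ≤ 2.4 d t F_u): upper limit = 2.4·24·14·410 / 1000 = 330.6 kN.
  Edge l_c = 50 − 27/2 = 36.5 → r_n = 251.4 kN; interior l_c = 70 − 27 = 43 → r_n = 296.2 kN.
  R_n,bearing = 1·251.4 + 4·296.2 = 1436 kN → 0.75 × 1436 = 1080 kN.
Bolt shear governs: 631 kN.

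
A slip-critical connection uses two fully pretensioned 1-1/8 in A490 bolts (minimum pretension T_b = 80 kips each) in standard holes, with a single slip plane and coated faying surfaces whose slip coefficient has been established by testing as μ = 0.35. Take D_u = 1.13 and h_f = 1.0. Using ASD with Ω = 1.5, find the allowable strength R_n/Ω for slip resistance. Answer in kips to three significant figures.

42.2 kips

R_n = μ · D_u · h_f · T_b · n_s · n_b = 0.35 × 1.13 × 1.0 × 80 × 1 × 2 = 63.28 kips.
Allowable strength R_n/Ω = 63.28 / 1.5 = 42.2 kips.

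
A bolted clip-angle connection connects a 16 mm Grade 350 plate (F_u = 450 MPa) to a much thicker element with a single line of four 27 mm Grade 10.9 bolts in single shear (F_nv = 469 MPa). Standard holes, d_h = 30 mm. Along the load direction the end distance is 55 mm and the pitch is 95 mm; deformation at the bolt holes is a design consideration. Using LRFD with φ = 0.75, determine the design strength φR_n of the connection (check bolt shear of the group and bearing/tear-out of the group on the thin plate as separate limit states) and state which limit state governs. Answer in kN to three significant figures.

Bolt shear: A_b = π·27²/4 = 572.6 mm²; R_n = 469 × 572.6 × 4 × 1 / 1000 = 1074 kN → 0.75 × 1074 = 806 kN.
Bearing (1.2 l_c t F_u ≤ 2.4 d t F_u): upper limit = 2.4·27·16·450 / 1000 = 466.6 kN.
  Edge l_c = 55 − 30/2 = 40 → r_n = 345.6 kN; interior l_c = 95 − 30 = 65 → r_n = 466.6 kN.
  R_n,bearing = 1·345.6 + 3·466.6 = 1745 kN → 0.75 × 1745 = 1310 kN.
Bolt shear governs: 806 kN.

806 kN (bolt shear governs)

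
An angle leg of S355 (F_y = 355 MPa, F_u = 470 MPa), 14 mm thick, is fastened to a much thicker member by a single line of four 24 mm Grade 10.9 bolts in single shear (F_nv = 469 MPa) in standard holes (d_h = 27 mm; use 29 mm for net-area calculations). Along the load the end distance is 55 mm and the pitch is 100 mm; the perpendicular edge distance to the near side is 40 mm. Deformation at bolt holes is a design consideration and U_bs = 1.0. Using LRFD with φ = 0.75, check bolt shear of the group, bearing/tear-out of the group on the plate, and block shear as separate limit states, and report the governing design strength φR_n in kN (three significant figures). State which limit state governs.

Bolt shear: A_b = π·24²/4 = 452.4 mm²; R_n = 469 × 452.4 × 4 × 1 / 1000 = 848.7 kN → 0.75 × 848.7 = 637 kN.
Bearing: edge l_c = 41.5, r_n = 327.7 kN; interior l_c = 73, r_n = 379 kN; R_n = 327.7 + 3·379 = 1465 kN → 1100 kN.
Block shear: A_gv = 4970, A_nv = 3549, A_nt = 357 mm²; R_n = min(0.6F_uA_nv, 0.6F_yA_gv) + U_bs·F_u·A_nt = 1169 kN → 876 kN.
Bolt shear governs: 637 kN.

637 kN (bolt shear governs)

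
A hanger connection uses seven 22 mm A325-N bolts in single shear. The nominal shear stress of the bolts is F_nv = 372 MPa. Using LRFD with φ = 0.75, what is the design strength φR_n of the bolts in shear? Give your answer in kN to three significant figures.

A_b = π × 22² / 4 = 380.1 mm².
R_n = F_nv · A_b · n · n_s = 372 × 380.1 × 7 × 1 / 1000 = 989.9 kN.
Design strength φR_n = 0.75 × 989.9 = 742 kN.

742 kN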